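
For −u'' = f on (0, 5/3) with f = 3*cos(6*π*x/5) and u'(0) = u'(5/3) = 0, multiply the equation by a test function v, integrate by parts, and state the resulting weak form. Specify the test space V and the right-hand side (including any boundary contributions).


V = H^1(0, 5/3) (no boundary constraint on v; u is determined up to an additive constant); weak form: ∫_0^5/3 u'v' dx = ∫_0^5/3 (3*cos(6*π*x/5)) v dx for all v ∈ V.

Multiply both sides by a test function v and integrate from 0 to 5/3:
  ∫_0^5/3 −u''(x) v(x) dx = ∫_0^5/3 f(x) v(x) dx.
Integrate the LHS by parts once:
  ∫_0^5/3 −u'' v dx = −[u'(x) v(x)]_0^5/3 + ∫_0^5/3 u'(x) v'(x) dx.
Thus ∫_0^5/3 u'(x) v'(x) dx = ∫_0^5/3 f(x) v(x) dx + [u'(x) v(x)]_0^5/3.
Choose V so that boundary terms are either known or forced to vanish.
u has homogeneous Neumann: u'(0) = u'(5/3) = 0. So [u' v]_0^5/3 = 0·v(5/3) − 0·v(0) = 0 for any v; take V = H^1(0, 5/3).
Weak formulation: find u (satisfying any essential BC) such that ∫_0^5/3 u'(x) v'(x) dx = ∫_0^5/3 f v dx for all v ∈ V (homogeneous Neumann, so boundary terms vanish).
Substituting f(x) = 3*cos(6*π*x/5), the right-hand side is ∫_0^5/3 (3*cos(6*π*x/5)) v dx.
Compatibility check (pure Neumann): taking v ≡ 1 ∈ V gives 0 = ∫_0^5/3 f dx + (0) − (0), i.e. ∫_0^5/3 f dx must equal u'(0) − u'(5/3) = 0. Indeed ∫_0^5/3 (3*cos(6*π*x/5)) dx = 0, so the data are compatible. The solution is then unique only up to an additive constant (fix it e.g. by requiring ∫_0^5/3 u dx = 0).


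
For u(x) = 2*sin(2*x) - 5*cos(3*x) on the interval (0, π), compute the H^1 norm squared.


||u||_{H^1(0,π)}^2 = 160 + 135*π

u'(x) = 15*sin(3*x) + 4*cos(2*x).
Expand u² and (u')² and integrate term by term on (0, π), using: for integers n ≥ 1, ∫_0^π sin²(nx) dx = ∫_0^π cos²(nx) dx = π/2; for n ≠ n', ∫_0^π sin(nx)sin(n'x) dx = ∫_0^π cos(nx)cos(n'x) dx = 0; and by product-to-sum, ∫_0^π sin(nx)cos(n'x) dx = ½∫_0^π [sin((n+n')x) + sin((n−n')x)] dx, which is 0 when n+n' is even and 2n/(n²−n'²) when n+n' is odd (it need not vanish on (0, π)).
  u² squared terms: (-5)²·∫cos(3x)² dx = 25·π/2 = 25*π/2;  (2)²·∫sin(2x)² dx = 4·π/2 = 2*π.
  u² cross terms: 2·(-5)·(2)·∫cos(3x)·sin(2x) dx = -20·(-4/5) = 16.
  So ∫_0^π u² dx = 25*π/2 + 2*π + 16 = 16 + 29*π/2.
  (u')² squared terms: (4)²·∫cos(2x)² dx = 16·π/2 = 8*π;  (15)²·∫sin(3x)² dx = 225·π/2 = 225*π/2.
  (u')² cross terms: 2·(4)·(15)·∫cos(2x)·sin(3x) dx = 120·(6/5) = 144.
  So ∫_0^π (u')² dx = 8*π + 225*π/2 + 144 = 144 + 241*π/2.
||u||_{H^1}^2 = (16 + 29*π/2) + (144 + 241*π/2) = 160 + 135*π.


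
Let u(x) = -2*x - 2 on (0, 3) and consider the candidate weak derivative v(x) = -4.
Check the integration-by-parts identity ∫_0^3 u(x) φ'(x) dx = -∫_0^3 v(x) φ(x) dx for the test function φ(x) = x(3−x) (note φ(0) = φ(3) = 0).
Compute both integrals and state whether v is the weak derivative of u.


LHS = 9, RHS = 18. No, v is not the weak derivative of u.

u(x) = -2*x - 2, classical derivative u'(x) = -2.
φ(x) = x(3−x), so φ'(x) = 3 - 2*x.
Note φ(0) = φ(3) = 0, so the boundary term u·φ vanishes.
LHS = ∫_0^3 u(x) φ'(x) dx = ∫_0^3 (4*x^2 - 2*x - 6) dx. Term by term:
  ∫_0^3 4*x^2 dx = 36;  ∫_0^3 -2*x dx = -9;  ∫_0^3 -6 dx = -18.
Sum: 36 − 9 − 18 = 9.
So LHS = 9.
∫_0^3 v(x) φ(x) dx = ∫_0^3 (4*x^2 - 12*x) dx. Term by term:
  ∫_0^3 4*x^2 dx = 36;  ∫_0^3 -12*x dx = -54.
Sum: 36 − 54 = -18.
So RHS = -∫_0^3 v(x) φ(x) dx = 18.
LHS − RHS = -9 ≠ 0, so the identity fails.
(For a valid weak derivative the identity must hold for EVERY test function, in particular this one. The failure shows v is NOT the weak derivative of u.)
Correct weak derivative would be u'(x) = -2.


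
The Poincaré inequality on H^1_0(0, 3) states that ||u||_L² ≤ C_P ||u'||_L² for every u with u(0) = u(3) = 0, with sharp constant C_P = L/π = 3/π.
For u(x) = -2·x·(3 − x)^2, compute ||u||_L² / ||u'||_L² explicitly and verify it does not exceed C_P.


||u||_L² / ||u'||_L² = 3*sqrt(14)/14 < C_P = 3/π.

u(x) = -2·x·(3 − x)^2, so u'(x) = 6*(1 - x)*(x - 3).
u(x) = -2·x·(3 − x)^2 vanishes at x = 0 and x = 3, so u ∈ H^1_0(0, 3). Differentiate via the product rule and integrate the resulting polynomials term by term.
  ∫_0^3 u² dx = ∫_0^3 (4*x^6 - 48*x^5 + 216*x^4 - 432*x^3 + 324*x^2) dx. Term by term:
    ∫_0^3 4*x^6 dx = 8748/7;  ∫_0^3 -48*x^5 dx = -5832;  ∫_0^3 216*x^4 dx = 52488/5;
    ∫_0^3 -432*x^3 dx = -8748;  ∫_0^3 324*x^2 dx = 2916.
  Sum: 8748/7 − 5832 + 52488/5 − 8748 + 2916 = 2916/35.
  ∫_0^3 (u')² dx = ∫_0^3 (36*x^4 - 288*x^3 + 792*x^2 - 864*x + 324) dx. Term by term:
    ∫_0^3 36*x^4 dx = 8748/5;  ∫_0^3 -288*x^3 dx = -5832;  ∫_0^3 792*x^2 dx = 7128;
    ∫_0^3 -864*x dx = -3888;  ∫_0^3 324 dx = 972.
  Sum: 8748/5 − 5832 + 7128 − 3888 + 972 = 648/5.
∫_0^3 u² dx = 2916/35, so ||u||_L² = 54*sqrt(35)/35.
∫_0^3 (u')² dx = 648/5, so ||u'||_L² = 18*sqrt(10)/5.
Ratio ||u||_L² / ||u'||_L² = 3*sqrt(14)/14.
Sharp Poincaré constant on H^1_0(0, 3) is C_P = L/π = 3/π, achieved by sin(π/3·x).
A polynomial bump cannot attain the sharp Poincaré constant (only the first sine eigenfunction does), so the ratio is strictly less than C_P, consistent with ||u||_L² ≤ C_P ||u'||_L².


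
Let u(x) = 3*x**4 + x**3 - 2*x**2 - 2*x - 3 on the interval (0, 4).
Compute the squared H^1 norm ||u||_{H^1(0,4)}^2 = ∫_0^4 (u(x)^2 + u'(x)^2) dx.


||u||_{H^1}^2 = 635540

The H^1 norm (squared) on an interval (0, L) is
  ||u||_{H^1}^2 = ∫_0^L u(x)^2 dx + ∫_0^L u'(x)^2 dx.
Compute u'(x) = 12*x**3 + 3*x**2 - 4*x - 2.
Then u(x)^2 = 9*x**8 + 6*x**7 - 11*x**6 - 16*x**5 - 18*x**4 + 2*x**3 + 16*x**2 + 12*x + 9 and u'(x)^2 = 144*x**6 + 72*x**5 - 87*x**4 - 72*x**3 + 4*x**2 + 16*x + 4.
Integrate each monomial from 0 to 4 using ∫_0^4 c·x^n dx = c·4^(n+1)/(n+1):
  ∫_0^4 u(x)^2 dx = ∫_0^4 (9*x^8 + 6*x^7 - 11*x^6 - 16*x^5 - 18*x^4 + 2*x^3 + 16*x^2 + 12*x + 9) dx. Term by term:
    ∫_0^4 9*x^8 dx = 262144;  ∫_0^4 6*x^7 dx = 49152;  ∫_0^4 -11*x^6 dx = -180224/7;
    ∫_0^4 -16*x^5 dx = -32768/3;  ∫_0^4 -18*x^4 dx = -18432/5;  ∫_0^4 2*x^3 dx = 128;
    ∫_0^4 16*x^2 dx = 1024/3;  ∫_0^4 12*x dx = 96;  ∫_0^4 9 dx = 36.
  Sum: 262144 + 49152 − 180224/7 − 32768/3 − 18432/5 + 128 + 1024/3 + 96 + 36 = 28511908/105.
  ∫_0^4 u'(x)^2 dx = ∫_0^4 (144*x^6 + 72*x^5 - 87*x^4 - 72*x^3 + 4*x^2 + 16*x + 4) dx. Term by term:
    ∫_0^4 144*x^6 dx = 2359296/7;  ∫_0^4 72*x^5 dx = 49152;  ∫_0^4 -87*x^4 dx = -89088/5;
    ∫_0^4 -72*x^3 dx = -4608;  ∫_0^4 4*x^2 dx = 256/3;  ∫_0^4 16*x dx = 128;
    ∫_0^4 4 dx = 16.
  Sum: 2359296/7 + 49152 − 89088/5 − 4608 + 256/3 + 128 + 16 = 38219792/105.
Adding: ||u||_{H^1}^2 = 28511908/105 + 38219792/105 = 635540.


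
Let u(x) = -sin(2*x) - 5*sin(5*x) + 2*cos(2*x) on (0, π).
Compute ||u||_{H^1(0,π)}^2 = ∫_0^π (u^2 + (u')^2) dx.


||u||_{H^1(0,π)}^2 = -1000/21 + 675*π/2

u'(x) = -4*sin(2*x) - 2*cos(2*x) - 25*cos(5*x).
Expand u² and (u')² and integrate term by term on (0, π), using: for integers n ≥ 1, ∫_0^π sin²(nx) dx = ∫_0^π cos²(nx) dx = π/2; for n ≠ n', ∫_0^π sin(nx)sin(n'x) dx = ∫_0^π cos(nx)cos(n'x) dx = 0; and by product-to-sum, ∫_0^π sin(nx)cos(n'x) dx = ½∫_0^π [sin((n+n')x) + sin((n−n')x)] dx, which is 0 when n+n' is even and 2n/(n²−n'²) when n+n' is odd (it need not vanish on (0, π)).
  u² squared terms: (-1)²·∫sin(2x)² dx = 1·π/2 = π/2;  (-5)²·∫sin(5x)² dx = 25·π/2 = 25*π/2;  (2)²·∫cos(2x)² dx = 4·π/2 = 2*π.
  u² cross terms: 2·(-1)·(-5)·∫sin(2x)·sin(5x) dx = 10·(0) = 0;  2·(-1)·(2)·∫sin(2x)·cos(2x) dx = -4·(0) = 0;  2·(-5)·(2)·∫sin(5x)·cos(2x) dx = -20·(10/21) = -200/21.
  So ∫_0^π u² dx = π/2 + 25*π/2 + 2*π + 0 + 0 − 200/21 = -200/21 + 15*π.
  (u')² squared terms: (-25)²·∫cos(5x)² dx = 625·π/2 = 625*π/2;  (-4)²·∫sin(2x)² dx = 16·π/2 = 8*π;  (-2)²·∫cos(2x)² dx = 4·π/2 = 2*π.
  (u')² cross terms: 2·(-25)·(-4)·∫cos(5x)·sin(2x) dx = 200·(-4/21) = -800/21;  2·(-25)·(-2)·∫cos(5x)·cos(2x) dx = 100·(0) = 0;  2·(-4)·(-2)·∫sin(2x)·cos(2x) dx = 16·(0) = 0.
  So ∫_0^π (u')² dx = 625*π/2 + 8*π + 2*π − 800/21 + 0 + 0 = -800/21 + 645*π/2.
||u||_{H^1}^2 = (-200/21 + 15*π) + (-800/21 + 645*π/2) = -1000/21 + 675*π/2.


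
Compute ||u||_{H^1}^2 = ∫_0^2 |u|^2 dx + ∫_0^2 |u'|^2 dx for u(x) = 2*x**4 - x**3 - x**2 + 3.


||u||_{H^1}^2 = 43910/63

The H^1 norm (squared) on an interval (0, L) is
  ||u||_{H^1}^2 = ∫_0^L u(x)^2 dx + ∫_0^L u'(x)^2 dx.
Compute u'(x) = 8*x**3 - 3*x**2 - 2*x.
Then u(x)^2 = 4*x**8 - 4*x**7 - 3*x**6 + 2*x**5 + 13*x**4 - 6*x**3 - 6*x**2 + 9 and u'(x)^2 = 64*x**6 - 48*x**5 - 23*x**4 + 12*x**3 + 4*x**2.
Integrate each monomial from 0 to 2 using ∫_0^2 c·x^n dx = c·2^(n+1)/(n+1):
  ∫_0^2 u(x)^2 dx = ∫_0^2 (4*x^8 - 4*x^7 - 3*x^6 + 2*x^5 + 13*x^4 - 6*x^3 - 6*x^2 + 9) dx. Term by term:
    ∫_0^2 4*x^8 dx = 2048/9;  ∫_0^2 -4*x^7 dx = -128;  ∫_0^2 -3*x^6 dx = -384/7;
    ∫_0^2 2*x^5 dx = 64/3;  ∫_0^2 13*x^4 dx = 416/5;  ∫_0^2 -6*x^3 dx = -24;
    ∫_0^2 -6*x^2 dx = -16;  ∫_0^2 9 dx = 18.
  Sum: 2048/9 − 128 − 384/7 + 64/3 + 416/5 − 24 − 16 + 18 = 40078/315.
  ∫_0^2 u'(x)^2 dx = ∫_0^2 (64*x^6 - 48*x^5 - 23*x^4 + 12*x^3 + 4*x^2) dx. Term by term:
    ∫_0^2 64*x^6 dx = 8192/7;  ∫_0^2 -48*x^5 dx = -512;  ∫_0^2 -23*x^4 dx = -736/5;
    ∫_0^2 12*x^3 dx = 48;  ∫_0^2 4*x^2 dx = 32/3.
  Sum: 8192/7 − 512 − 736/5 + 48 + 32/3 = 59824/105.
Adding: ||u||_{H^1}^2 = 40078/315 + 59824/105 = 43910/63.


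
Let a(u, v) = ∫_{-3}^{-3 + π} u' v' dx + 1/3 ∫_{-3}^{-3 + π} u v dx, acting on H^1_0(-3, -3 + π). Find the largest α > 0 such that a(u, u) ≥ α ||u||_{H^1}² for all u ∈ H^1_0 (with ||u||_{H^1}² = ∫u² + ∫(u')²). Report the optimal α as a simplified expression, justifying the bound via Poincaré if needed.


α = 2/3

Coercivity of a(·,·) on H^1_0(-3, -3 + π) means a(u, u) ≥ α ||u||_{H^1}² for every u ∈ H^1_0.
The interval has length L = π, and Poincaré/coercivity depend only on L. Here a(u, u) = ∫(u')² + (1/3)·∫u².
Here 0 < c = 1/3 < 1. The condition a(u,u) ≥ α||u||_{H^1}² reads (1−α)∫(u')² ≥ (α−c)∫u². Any admissible α is ≤ 1 (rapidly oscillating u have ∫u²/∫(u')² → 0), and α = 1 would force 0 ≥ (1−c)∫u², impossible since c < 1; so 1−α > 0. By the sharp Poincaré inequality on H^1_0 of an interval of length L, ∫(u')² ≥ (π/L)²∫u² with equality for the first sine mode sin(π(x−x₀)/L) (x₀ the left endpoint), so the inequality holds for all u iff (1−α)(π/L)² ≥ α − c, i.e. α ≤ ((π/L)² + c)/((π/L)² + 1) = (1 + c(L/π)²)/(1 + (L/π)²). With (π/L)² = 1 and c = 1/3, the largest admissible constant is α = ((π/L)² + c)/((π/L)² + 1).
Simplifying, α = 2/3.


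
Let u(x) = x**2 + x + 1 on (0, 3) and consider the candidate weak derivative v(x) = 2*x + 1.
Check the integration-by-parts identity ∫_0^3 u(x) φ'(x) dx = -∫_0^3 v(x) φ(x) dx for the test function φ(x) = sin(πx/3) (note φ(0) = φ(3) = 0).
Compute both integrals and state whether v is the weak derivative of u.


LHS = -24/π, RHS = -24/π. Yes, v = u' weakly.

u(x) = x**2 + x + 1, classical derivative u'(x) = 2*x + 1.
φ(x) = sin(πx/3), so φ'(x) = π*cos(π*x/3)/3.
Note φ(0) = φ(3) = 0, so the boundary term u·φ vanishes.
LHS = ∫_0^3 u(x) φ'(x) dx = ∫_0^3 (π*x^2*cos(π*x/3)/3 + π*x*cos(π*x/3)/3 + π*cos(π*x/3)/3) dx. Term by term:
  ∫_0^3 π*cos(π*x/3)/3 dx = 0;  ∫_0^3 π*x*cos(π*x/3)/3 dx = -6/π;  ∫_0^3 π*x^2*cos(π*x/3)/3 dx = -18/π.
Sum: 0 − 6/π − 18/π = -24/π.
So LHS = -24/π.
∫_0^3 v(x) φ(x) dx = ∫_0^3 (2*x*sin(π*x/3) + sin(π*x/3)) dx. Term by term:
  ∫_0^3 2*x*sin(π*x/3) dx = 18/π;  ∫_0^3 sin(π*x/3) dx = 6/π.
Sum: 18/π + 6/π = 24/π.
So RHS = -∫_0^3 v(x) φ(x) dx = -24/π.
LHS = RHS, so the identity holds for this test φ.
Moreover u is smooth here and v(x) = u'(x) = 2*x + 1 pointwise, so the identity holds for every test function. Hence v is the weak derivative of u.


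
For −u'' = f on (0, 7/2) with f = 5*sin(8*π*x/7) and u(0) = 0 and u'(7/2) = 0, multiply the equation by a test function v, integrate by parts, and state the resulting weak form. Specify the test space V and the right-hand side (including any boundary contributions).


V = {v ∈ H^1(0, 7/2) : v(0) = 0} (test functions vanish at x = 0 where u is specified); weak form: ∫_0^7/2 u'v' dx = ∫_0^7/2 (5*sin(8*π*x/7)) v dx for all v ∈ V.

Multiply both sides by a test function v and integrate from 0 to 7/2:
  ∫_0^7/2 −u''(x) v(x) dx = ∫_0^7/2 f(x) v(x) dx.
Integrate the LHS by parts once:
  ∫_0^7/2 −u'' v dx = −[u'(x) v(x)]_0^7/2 + ∫_0^7/2 u'(x) v'(x) dx.
Thus ∫_0^7/2 u'(x) v'(x) dx = ∫_0^7/2 f(x) v(x) dx + [u'(x) v(x)]_0^7/2.
Choose V so that boundary terms are either known or forced to vanish.
Mixed BC: u(0) = 0 (Dirichlet) and u'(7/2) = 0 (Neumann). Define V = {v ∈ H^1(0, 7/2) : v(0) = 0}. Then [u' v]_0^7/2 = u'(7/2)·v(7/2) − u'(0)·0 = 0.
Weak formulation: find u (satisfying any essential BC) such that ∫_0^7/2 u'(x) v'(x) dx = ∫_0^7/2 f v dx for all v ∈ V (Dirichlet at 0 absorbed into V; the Neumann datum at x = 7/2 is zero, so no boundary term remains).
Substituting f(x) = 5*sin(8*π*x/7), the right-hand side is ∫_0^7/2 (5*sin(8*π*x/7)) v dx.


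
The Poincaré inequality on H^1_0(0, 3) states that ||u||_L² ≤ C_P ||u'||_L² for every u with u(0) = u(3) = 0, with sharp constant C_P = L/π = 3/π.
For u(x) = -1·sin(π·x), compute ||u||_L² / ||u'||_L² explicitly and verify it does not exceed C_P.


||u||_L² / ||u'||_L² = 1/π < C_P = 3/π.

u(x) = -1·sin(π·x), so u'(x) = -π*cos(π*x).
Writing u(x) = A·sin(kπx/L) with A = -1 and k = 3, use ∫_0^L sin²(kπx/L) dx = L/2 and ∫_0^L cos²(kπx/L) dx = L/2.
u² = 1·sin²(π·x) and (u')² = π^2·cos²(π·x), and each of sin², cos² integrates to L/2 = 3/2 over (0, 3).
∫_0^3 u² dx = 3/2, so ||u||_L² = sqrt(6)/2.
∫_0^3 (u')² dx = 3*π^2/2, so ||u'||_L² = sqrt(6)*π/2.
Ratio ||u||_L² / ||u'||_L² = 1/π.
Sharp Poincaré constant on H^1_0(0, 3) is C_P = L/π = 3/π, achieved by sin(π/3·x).
This is the k = 3 harmonic; the ratio L/(kπ) is strictly less than C_P = L/π, consistent with the sharp inequality ||u||_L² ≤ C_P ||u'||_L².


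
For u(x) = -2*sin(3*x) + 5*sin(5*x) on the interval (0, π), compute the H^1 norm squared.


||u||_{H^1(0,π)}^2 = 345*π

u'(x) = -6*cos(3*x) + 25*cos(5*x).
Expand u² and (u')² and integrate term by term on (0, π), using: for integers n ≥ 1, ∫_0^π sin²(nx) dx = ∫_0^π cos²(nx) dx = π/2; for n ≠ n', ∫_0^π sin(nx)sin(n'x) dx = ∫_0^π cos(nx)cos(n'x) dx = 0; and by product-to-sum, ∫_0^π sin(nx)cos(n'x) dx = ½∫_0^π [sin((n+n')x) + sin((n−n')x)] dx, which is 0 when n+n' is even and 2n/(n²−n'²) when n+n' is odd (it need not vanish on (0, π)).
  u² squared terms: (-2)²·∫sin(3x)² dx = 4·π/2 = 2*π;  (5)²·∫sin(5x)² dx = 25·π/2 = 25*π/2.
  u² cross terms: 2·(-2)·(5)·∫sin(3x)·sin(5x) dx = -20·(0) = 0.
  So ∫_0^π u² dx = 2*π + 25*π/2 + 0 = 29*π/2.
  (u')² squared terms: (-6)²·∫cos(3x)² dx = 36·π/2 = 18*π;  (25)²·∫cos(5x)² dx = 625·π/2 = 625*π/2.
  (u')² cross terms: 2·(-6)·(25)·∫cos(3x)·cos(5x) dx = -300·(0) = 0.
  So ∫_0^π (u')² dx = 18*π + 625*π/2 + 0 = 661*π/2.
||u||_{H^1}^2 = (29*π/2) + (661*π/2) = 345*π.


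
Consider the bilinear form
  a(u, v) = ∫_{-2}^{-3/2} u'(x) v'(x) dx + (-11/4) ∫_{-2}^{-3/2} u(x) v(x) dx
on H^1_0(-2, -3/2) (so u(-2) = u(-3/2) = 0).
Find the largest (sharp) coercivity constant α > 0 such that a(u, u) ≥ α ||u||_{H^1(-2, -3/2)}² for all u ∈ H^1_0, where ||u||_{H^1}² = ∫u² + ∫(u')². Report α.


α = (-11 + 16*π^2)/(4*(1 + 4*π^2))

Coercivity of a(·,·) on H^1_0(-2, -3/2) means a(u, u) ≥ α ||u||_{H^1}² for every u ∈ H^1_0.
The interval has length L = 1/2, and Poincaré/coercivity depend only on L. Here a(u, u) = ∫(u')² + (-11/4)·∫u².
Here c = -11/4 < 0 with |c| < (π/L)² = 4*π^2, so coercivity still holds. The condition a(u,u) ≥ α||u||_{H^1}² reads (1−α)∫(u')² ≥ (α−c)∫u². Any admissible α is ≤ 1 (rapidly oscillating u have ∫u²/∫(u')² → 0), and α = 1 would force 0 ≥ (1−c)∫u², impossible since c < 1; so 1−α > 0. By the sharp Poincaré inequality on H^1_0 of an interval of length L, ∫(u')² ≥ (π/L)²∫u² with equality for the first sine mode sin(π(x−x₀)/L) (x₀ the left endpoint), so the inequality holds for all u iff (1−α)(π/L)² ≥ α − c, i.e. α ≤ ((π/L)² + c)/((π/L)² + 1) = (1 + c(L/π)²)/(1 + (L/π)²). (Direct route, valid since c ≤ 0: Poincaré gives c∫u² ≥ c(L/π)²∫(u')², so a(u,u) ≥ (1 + c(L/π)²)∫(u')², while ||u||_{H^1}² ≤ (1 + (L/π)²)∫(u')²; dividing yields the same α.) With (π/L)² = 4*π^2 and c = -11/4, the largest admissible constant is α = ((π/L)² + c)/((π/L)² + 1).
Simplifying, α = (-11 + 16*π^2)/(4*(1 + 4*π^2)).


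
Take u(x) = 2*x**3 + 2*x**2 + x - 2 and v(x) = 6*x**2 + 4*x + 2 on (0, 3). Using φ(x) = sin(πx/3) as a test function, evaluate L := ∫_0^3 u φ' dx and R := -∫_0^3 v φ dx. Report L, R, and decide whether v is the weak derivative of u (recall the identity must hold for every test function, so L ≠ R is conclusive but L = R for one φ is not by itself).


LHS = -204/π + 648/π^3, RHS = -210/π + 648/π^3. No, v is not the weak derivative of u.

u(x) = 2*x**3 + 2*x**2 + x - 2, classical derivative u'(x) = 6*x**2 + 4*x + 1.
φ(x) = sin(πx/3), so φ'(x) = π*cos(π*x/3)/3.
Note φ(0) = φ(3) = 0, so the boundary term u·φ vanishes.
LHS = ∫_0^3 u(x) φ'(x) dx = ∫_0^3 (2*π*x^3*cos(π*x/3)/3 + 2*π*x^2*cos(π*x/3)/3 + π*x*cos(π*x/3)/3 - 2*π*cos(π*x/3)/3) dx. Term by term:
  ∫_0^3 -2*π*cos(π*x/3)/3 dx = 0;  ∫_0^3 π*x*cos(π*x/3)/3 dx = -6/π;  ∫_0^3 2*π*x^2*cos(π*x/3)/3 dx = -36/π;
  ∫_0^3 2*π*x^3*cos(π*x/3)/3 dx = -162/π + 648/π^3.
Sum: 0 − 6/π − 36/π + -162/π + 648/π^3 = -204/π + 648/π^3.
So LHS = -204/π + 648/π^3.
∫_0^3 v(x) φ(x) dx = ∫_0^3 (6*x^2*sin(π*x/3) + 4*x*sin(π*x/3) + 2*sin(π*x/3)) dx. Term by term:
  ∫_0^3 2*sin(π*x/3) dx = 12/π;  ∫_0^3 4*x*sin(π*x/3) dx = 36/π;  ∫_0^3 6*x^2*sin(π*x/3) dx = -648/π^3 + 162/π.
Sum: 12/π + 36/π + -648/π^3 + 162/π = -648/π^3 + 210/π.
So RHS = -∫_0^3 v(x) φ(x) dx = -210/π + 648/π^3.
LHS − RHS = 6/π ≠ 0, so the identity fails.
(For a valid weak derivative the identity must hold for EVERY test function, in particular this one. The failure shows v is NOT the weak derivative of u.)
Correct weak derivative would be u'(x) = 6*x**2 + 4*x + 1.


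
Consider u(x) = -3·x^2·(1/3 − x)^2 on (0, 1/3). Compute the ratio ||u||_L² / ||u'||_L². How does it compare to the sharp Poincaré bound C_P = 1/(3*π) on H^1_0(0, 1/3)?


||u||_L² / ||u'||_L² = sqrt(3)/18 < C_P = 1/(3*π).

u(x) = -3·x^2·(1/3 − x)^2, so u'(x) = 2*x*(-18*x^2 + 9*x - 1)/3.
u(x) = -3·x^2·(1/3 − x)^2 vanishes at x = 0 and x = 1/3, so u ∈ H^1_0(0, 1/3). Differentiate via the product rule and integrate the resulting polynomials term by term.
  ∫_0^1/3 u² dx = ∫_0^1/3 (9*x^8 - 12*x^7 + 6*x^6 - 4*x^5/3 + x^4/9) dx. Term by term:
    ∫_0^1/3 9*x^8 dx = 1/19683;  ∫_0^1/3 -12*x^7 dx = -1/4374;  ∫_0^1/3 6*x^6 dx = 2/5103;
    ∫_0^1/3 -4*x^5/3 dx = -2/6561;  ∫_0^1/3 x^4/9 dx = 1/10935.
  Sum: 1/19683 − 1/4374 + 2/5103 − 2/6561 + 1/10935 = 1/1377810.
  ∫_0^1/3 (u')² dx = ∫_0^1/3 (144*x^6 - 144*x^5 + 52*x^4 - 8*x^3 + 4*x^2/9) dx. Term by term:
    ∫_0^1/3 144*x^6 dx = 16/1701;  ∫_0^1/3 -144*x^5 dx = -8/243;  ∫_0^1/3 52*x^4 dx = 52/1215;
    ∫_0^1/3 -8*x^3 dx = -2/81;  ∫_0^1/3 4*x^2/9 dx = 4/729.
  Sum: 16/1701 − 8/243 + 52/1215 − 2/81 + 4/729 = 2/25515.
∫_0^1/3 u² dx = 1/1377810, so ||u||_L² = sqrt(210)/17010.
∫_0^1/3 (u')² dx = 2/25515, so ||u'||_L² = sqrt(70)/945.
Ratio ||u||_L² / ||u'||_L² = sqrt(3)/18.
Sharp Poincaré constant on H^1_0(0, 1/3) is C_P = L/π = 1/(3*π), achieved by sin(3*π·x).
A polynomial bump cannot attain the sharp Poincaré constant (only the first sine eigenfunction does), so the ratio is strictly less than C_P, consistent with ||u||_L² ≤ C_P ||u'||_L².


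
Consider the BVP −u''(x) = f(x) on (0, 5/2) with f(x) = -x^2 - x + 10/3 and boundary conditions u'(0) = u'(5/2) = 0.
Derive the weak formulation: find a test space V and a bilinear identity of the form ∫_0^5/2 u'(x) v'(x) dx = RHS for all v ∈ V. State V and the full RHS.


V = H^1(0, 5/2) (no boundary constraint on v; u is determined up to an additive constant); weak form: ∫_0^5/2 u'v' dx = ∫_0^5/2 (-x^2 - x + 10/3) v dx for all v ∈ V.

Multiply both sides by a test function v and integrate from 0 to 5/2:
  ∫_0^5/2 −u''(x) v(x) dx = ∫_0^5/2 f(x) v(x) dx.
Integrate the LHS by parts once:
  ∫_0^5/2 −u'' v dx = −[u'(x) v(x)]_0^5/2 + ∫_0^5/2 u'(x) v'(x) dx.
Thus ∫_0^5/2 u'(x) v'(x) dx = ∫_0^5/2 f(x) v(x) dx + [u'(x) v(x)]_0^5/2.
Choose V so that boundary terms are either known or forced to vanish.
u has homogeneous Neumann: u'(0) = u'(5/2) = 0. So [u' v]_0^5/2 = 0·v(5/2) − 0·v(0) = 0 for any v; take V = H^1(0, 5/2).
Weak formulation: find u (satisfying any essential BC) such that ∫_0^5/2 u'(x) v'(x) dx = ∫_0^5/2 f v dx for all v ∈ V (homogeneous Neumann, so boundary terms vanish).
Substituting f(x) = -x^2 - x + 10/3, the right-hand side is ∫_0^5/2 (-x^2 - x + 10/3) v dx.
Compatibility check (pure Neumann): taking v ≡ 1 ∈ V gives 0 = ∫_0^5/2 f dx + (0) − (0), i.e. ∫_0^5/2 f dx must equal u'(0) − u'(5/2) = 0. Indeed ∫_0^5/2 (-x^2 - x + 10/3) dx = 0, so the data are compatible. The solution is then unique only up to an additive constant (fix it e.g. by requiring ∫_0^5/2 u dx = 0).


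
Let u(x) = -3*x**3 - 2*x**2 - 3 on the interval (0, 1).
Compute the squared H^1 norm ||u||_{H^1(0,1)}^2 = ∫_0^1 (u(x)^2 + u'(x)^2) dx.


||u||_{H^1}^2 = 2567/42

The H^1 norm (squared) on an interval (0, L) is
  ||u||_{H^1}^2 = ∫_0^L u(x)^2 dx + ∫_0^L u'(x)^2 dx.
Compute u'(x) = -9*x**2 - 4*x.
Then u(x)^2 = 9*x**6 + 12*x**5 + 4*x**4 + 18*x**3 + 12*x**2 + 9 and u'(x)^2 = 81*x**4 + 72*x**3 + 16*x**2.
Integrate each monomial from 0 to 1 using ∫_0^1 c·x^n dx = c·1^(n+1)/(n+1):
  ∫_0^1 u(x)^2 dx = ∫_0^1 (9*x^6 + 12*x^5 + 4*x^4 + 18*x^3 + 12*x^2 + 9) dx. Term by term:
    ∫_0^1 9*x^6 dx = 9/7;  ∫_0^1 12*x^5 dx = 2;  ∫_0^1 4*x^4 dx = 4/5;
    ∫_0^1 18*x^3 dx = 9/2;  ∫_0^1 12*x^2 dx = 4;  ∫_0^1 9 dx = 9.
  Sum: 9/7 + 2 + 4/5 + 9/2 + 4 + 9 = 1511/70.
  ∫_0^1 u'(x)^2 dx = ∫_0^1 (81*x^4 + 72*x^3 + 16*x^2) dx. Term by term:
    ∫_0^1 81*x^4 dx = 81/5;  ∫_0^1 72*x^3 dx = 18;  ∫_0^1 16*x^2 dx = 16/3.
  Sum: 81/5 + 18 + 16/3 = 593/15.
Adding: ||u||_{H^1}^2 = 1511/70 + 593/15 = 2567/42.


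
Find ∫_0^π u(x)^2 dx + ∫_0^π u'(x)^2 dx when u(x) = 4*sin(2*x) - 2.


||u||_{H^1(0,π)}^2 = 44*π

u'(x) = 8*cos(2*x).
Expand u² and (u')² and integrate term by term on (0, π), using: for integers n ≥ 1, ∫_0^π sin²(nx) dx = ∫_0^π cos²(nx) dx = π/2; for n ≠ n', ∫_0^π sin(nx)sin(n'x) dx = ∫_0^π cos(nx)cos(n'x) dx = 0; and by product-to-sum, ∫_0^π sin(nx)cos(n'x) dx = ½∫_0^π [sin((n+n')x) + sin((n−n')x)] dx, which is 0 when n+n' is even and 2n/(n²−n'²) when n+n' is odd (it need not vanish on (0, π)). For the constant mode: ∫_0^π 1 dx = π, ∫_0^π cos(nx) dx = 0, ∫_0^π sin(nx) dx = (1−(−1)^n)/n.
  u² squared terms: (-2)²·∫1 dx = 4·π = 4*π;  (4)²·∫sin(2x)² dx = 16·π/2 = 8*π.
  u² cross terms: 2·(-2)·(4)·∫1·sin(2x) dx = -16·(0) = 0.
  So ∫_0^π u² dx = 4*π + 8*π + 0 = 12*π.
  (u')² squared terms: (8)²·∫cos(2x)² dx = 64·π/2 = 32*π.
  So ∫_0^π (u')² dx = 32*π.
||u||_{H^1}^2 = (12*π) + (32*π) = 44*π.


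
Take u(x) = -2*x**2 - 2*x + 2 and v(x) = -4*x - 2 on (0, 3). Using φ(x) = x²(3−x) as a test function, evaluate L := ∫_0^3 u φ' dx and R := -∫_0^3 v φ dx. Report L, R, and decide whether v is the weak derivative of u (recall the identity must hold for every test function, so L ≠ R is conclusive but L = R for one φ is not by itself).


LHS = 621/10, RHS = 621/10. Yes, v = u' weakly.

u(x) = -2*x**2 - 2*x + 2, classical derivative u'(x) = -4*x - 2.
φ(x) = x²(3−x), so φ'(x) = 3*x*(2 - x).
Note φ(0) = φ(3) = 0, so the boundary term u·φ vanishes.
LHS = ∫_0^3 u(x) φ'(x) dx = ∫_0^3 (6*x^4 - 6*x^3 - 18*x^2 + 12*x) dx. Term by term:
  ∫_0^3 6*x^4 dx = 1458/5;  ∫_0^3 -6*x^3 dx = -243/2;  ∫_0^3 -18*x^2 dx = -162;
  ∫_0^3 12*x dx = 54.
Sum: 1458/5 − 243/2 − 162 + 54 = 621/10.
So LHS = 621/10.
∫_0^3 v(x) φ(x) dx = ∫_0^3 (4*x^4 - 10*x^3 - 6*x^2) dx. Term by term:
  ∫_0^3 4*x^4 dx = 972/5;  ∫_0^3 -10*x^3 dx = -405/2;  ∫_0^3 -6*x^2 dx = -54.
Sum: 972/5 − 405/2 − 54 = -621/10.
So RHS = -∫_0^3 v(x) φ(x) dx = 621/10.
LHS = RHS, so the identity holds for this test φ.
Moreover u is smooth here and v(x) = u'(x) = -4*x - 2 pointwise, so the identity holds for every test function. Hence v is the weak derivative of u.


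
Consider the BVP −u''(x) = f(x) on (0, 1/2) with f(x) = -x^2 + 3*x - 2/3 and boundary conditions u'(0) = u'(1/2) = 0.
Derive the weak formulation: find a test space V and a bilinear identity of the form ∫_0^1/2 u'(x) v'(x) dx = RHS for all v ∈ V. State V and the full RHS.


V = H^1(0, 1/2) (no boundary constraint on v; u is determined up to an additive constant); weak form: ∫_0^1/2 u'v' dx = ∫_0^1/2 (-x^2 + 3*x - 2/3) v dx for all v ∈ V.

Multiply both sides by a test function v and integrate from 0 to 1/2:
  ∫_0^1/2 −u''(x) v(x) dx = ∫_0^1/2 f(x) v(x) dx.
Integrate the LHS by parts once:
  ∫_0^1/2 −u'' v dx = −[u'(x) v(x)]_0^1/2 + ∫_0^1/2 u'(x) v'(x) dx.
Thus ∫_0^1/2 u'(x) v'(x) dx = ∫_0^1/2 f(x) v(x) dx + [u'(x) v(x)]_0^1/2.
Choose V so that boundary terms are either known or forced to vanish.
u has homogeneous Neumann: u'(0) = u'(1/2) = 0. So [u' v]_0^1/2 = 0·v(1/2) − 0·v(0) = 0 for any v; take V = H^1(0, 1/2).
Weak formulation: find u (satisfying any essential BC) such that ∫_0^1/2 u'(x) v'(x) dx = ∫_0^1/2 f v dx for all v ∈ V (homogeneous Neumann, so boundary terms vanish).
Substituting f(x) = -x^2 + 3*x - 2/3, the right-hand side is ∫_0^1/2 (-x^2 + 3*x - 2/3) v dx.
Compatibility check (pure Neumann): taking v ≡ 1 ∈ V gives 0 = ∫_0^1/2 f dx + (0) − (0), i.e. ∫_0^1/2 f dx must equal u'(0) − u'(1/2) = 0. Indeed ∫_0^1/2 (-x^2 + 3*x - 2/3) dx = 0, so the data are compatible. The solution is then unique only up to an additive constant (fix it e.g. by requiring ∫_0^1/2 u dx = 0).


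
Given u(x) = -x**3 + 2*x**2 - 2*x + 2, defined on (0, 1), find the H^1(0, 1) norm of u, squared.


||u||_{H^1}^2 = 337/105

The H^1 norm (squared) on an interval (0, L) is
  ||u||_{H^1}^2 = ∫_0^L u(x)^2 dx + ∫_0^L u'(x)^2 dx.
Compute u'(x) = -3*x**2 + 4*x - 2.
Then u(x)^2 = x**6 - 4*x**5 + 8*x**4 - 12*x**3 + 12*x**2 - 8*x + 4 and u'(x)^2 = 9*x**4 - 24*x**3 + 28*x**2 - 16*x + 4.
Integrate each monomial from 0 to 1 using ∫_0^1 c·x^n dx = c·1^(n+1)/(n+1):
  ∫_0^1 u(x)^2 dx = ∫_0^1 (x^6 - 4*x^5 + 8*x^4 - 12*x^3 + 12*x^2 - 8*x + 4) dx. Term by term:
    ∫_0^1 x^6 dx = 1/7;  ∫_0^1 -4*x^5 dx = -2/3;  ∫_0^1 8*x^4 dx = 8/5;
    ∫_0^1 -12*x^3 dx = -3;  ∫_0^1 12*x^2 dx = 4;  ∫_0^1 -8*x dx = -4;
    ∫_0^1 4 dx = 4.
  Sum: 1/7 − 2/3 + 8/5 − 3 + 4 − 4 + 4 = 218/105.
  ∫_0^1 u'(x)^2 dx = ∫_0^1 (9*x^4 - 24*x^3 + 28*x^2 - 16*x + 4) dx. Term by term:
    ∫_0^1 9*x^4 dx = 9/5;  ∫_0^1 -24*x^3 dx = -6;  ∫_0^1 28*x^2 dx = 28/3;
    ∫_0^1 -16*x dx = -8;  ∫_0^1 4 dx = 4.
  Sum: 9/5 − 6 + 28/3 − 8 + 4 = 17/15.
Adding: ||u||_{H^1}^2 = 218/105 + 17/15 = 337/105.


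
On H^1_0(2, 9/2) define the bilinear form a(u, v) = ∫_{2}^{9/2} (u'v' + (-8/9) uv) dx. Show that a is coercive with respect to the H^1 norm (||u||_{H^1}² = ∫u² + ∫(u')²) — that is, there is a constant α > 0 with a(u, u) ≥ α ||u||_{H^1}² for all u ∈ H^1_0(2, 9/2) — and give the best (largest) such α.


α = 4*(-50 + 9*π^2)/(9*(25 + 4*π^2))

Coercivity of a(·,·) on H^1_0(2, 9/2) means a(u, u) ≥ α ||u||_{H^1}² for every u ∈ H^1_0.
The interval has length L = 5/2, and Poincaré/coercivity depend only on L. Here a(u, u) = ∫(u')² + (-8/9)·∫u².
Here c = -8/9 < 0 with |c| < (π/L)² = 4*π^2/25, so coercivity still holds. The condition a(u,u) ≥ α||u||_{H^1}² reads (1−α)∫(u')² ≥ (α−c)∫u². Any admissible α is ≤ 1 (rapidly oscillating u have ∫u²/∫(u')² → 0), and α = 1 would force 0 ≥ (1−c)∫u², impossible since c < 1; so 1−α > 0. By the sharp Poincaré inequality on H^1_0 of an interval of length L, ∫(u')² ≥ (π/L)²∫u² with equality for the first sine mode sin(π(x−x₀)/L) (x₀ the left endpoint), so the inequality holds for all u iff (1−α)(π/L)² ≥ α − c, i.e. α ≤ ((π/L)² + c)/((π/L)² + 1) = (1 + c(L/π)²)/(1 + (L/π)²). (Direct route, valid since c ≤ 0: Poincaré gives c∫u² ≥ c(L/π)²∫(u')², so a(u,u) ≥ (1 + c(L/π)²)∫(u')², while ||u||_{H^1}² ≤ (1 + (L/π)²)∫(u')²; dividing yields the same α.) With (π/L)² = 4*π^2/25 and c = -8/9, the largest admissible constant is α = ((π/L)² + c)/((π/L)² + 1).
Simplifying, α = 4*(-50 + 9*π^2)/(9*(25 + 4*π^2)).


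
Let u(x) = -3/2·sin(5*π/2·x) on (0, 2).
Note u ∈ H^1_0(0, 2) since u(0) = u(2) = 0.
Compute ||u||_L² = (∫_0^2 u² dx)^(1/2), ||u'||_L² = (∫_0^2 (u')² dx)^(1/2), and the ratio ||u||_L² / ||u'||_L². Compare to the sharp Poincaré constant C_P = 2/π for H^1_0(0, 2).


||u||_L² / ||u'||_L² = 2/(5*π) < C_P = 2/π.

u(x) = -3/2·sin(5*π/2·x), so u'(x) = -15*π*cos(5*π*x/2)/4.
Writing u(x) = A·sin(kπx/L) with A = -3/2 and k = 5, use ∫_0^L sin²(kπx/L) dx = L/2 and ∫_0^L cos²(kπx/L) dx = L/2.
u² = 9/4·sin²(5*π/2·x) and (u')² = 225*π^2/16·cos²(5*π/2·x), and each of sin², cos² integrates to L/2 = 1 over (0, 2).
∫_0^2 u² dx = 9/4, so ||u||_L² = 3/2.
∫_0^2 (u')² dx = 225*π^2/16, so ||u'||_L² = 15*π/4.
Ratio ||u||_L² / ||u'||_L² = 2/(5*π).
Sharp Poincaré constant on H^1_0(0, 2) is C_P = L/π = 2/π, achieved by sin(π/2·x).
This is the k = 5 harmonic; the ratio L/(kπ) is strictly less than C_P = L/π, consistent with the sharp inequality ||u||_L² ≤ C_P ||u'||_L².


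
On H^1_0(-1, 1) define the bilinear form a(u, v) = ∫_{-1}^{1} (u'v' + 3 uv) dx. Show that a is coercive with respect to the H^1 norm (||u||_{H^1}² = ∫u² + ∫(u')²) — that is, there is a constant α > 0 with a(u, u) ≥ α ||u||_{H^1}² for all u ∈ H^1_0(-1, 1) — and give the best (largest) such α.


α = 1

Coercivity of a(·,·) on H^1_0(-1, 1) means a(u, u) ≥ α ||u||_{H^1}² for every u ∈ H^1_0.
The interval has length L = 2, and Poincaré/coercivity depend only on L. Here a(u, u) = ∫(u')² + (3)·∫u².
Here c = 3 ≥ 1, so a(u,u) = ∫(u')² + c∫u² ≥ ∫(u')² + ∫u² = ||u||_{H^1}², i.e. α = 1 works. No larger α is possible: a(u,u) ≥ α||u||_{H^1}² means (1−α)∫(u')² ≥ (α−c)∫u², and for the modes u_n = sin(nπ(x−x₀)/L) (x₀ the left endpoint) one has ∫u_n²/∫(u_n')² = (L/(nπ))² → 0, so a(u_n,u_n)/||u_n||_{H^1}² → 1. Hence the optimal constant is α = 1.
Therefore α = 1.


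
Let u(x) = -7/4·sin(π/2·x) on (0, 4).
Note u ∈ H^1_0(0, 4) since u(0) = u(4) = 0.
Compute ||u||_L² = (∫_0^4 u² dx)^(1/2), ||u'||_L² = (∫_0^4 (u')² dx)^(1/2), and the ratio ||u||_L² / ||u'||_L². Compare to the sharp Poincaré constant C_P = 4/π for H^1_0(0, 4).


||u||_L² / ||u'||_L² = 2/π < C_P = 4/π.

u(x) = -7/4·sin(π/2·x), so u'(x) = -7*π*cos(π*x/2)/8.
Writing u(x) = A·sin(kπx/L) with A = -7/4 and k = 2, use ∫_0^L sin²(kπx/L) dx = L/2 and ∫_0^L cos²(kπx/L) dx = L/2.
u² = 49/16·sin²(π/2·x) and (u')² = 49*π^2/64·cos²(π/2·x), and each of sin², cos² integrates to L/2 = 2 over (0, 4).
∫_0^4 u² dx = 49/8, so ||u||_L² = 7*sqrt(2)/4.
∫_0^4 (u')² dx = 49*π^2/32, so ||u'||_L² = 7*sqrt(2)*π/8.
Ratio ||u||_L² / ||u'||_L² = 2/π.
Sharp Poincaré constant on H^1_0(0, 4) is C_P = L/π = 4/π, achieved by sin(π/4·x).
This is the k = 2 harmonic; the ratio L/(kπ) is strictly less than C_P = L/π, consistent with the sharp inequality ||u||_L² ≤ C_P ||u'||_L².


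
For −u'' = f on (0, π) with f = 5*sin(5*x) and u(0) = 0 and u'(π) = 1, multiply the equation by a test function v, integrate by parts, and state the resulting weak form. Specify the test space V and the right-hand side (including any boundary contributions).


V = {v ∈ H^1(0, π) : v(0) = 0} (test functions vanish at x = 0 where u is specified); weak form: ∫_0^π u'v' dx = ∫_0^π (5*sin(5*x)) v dx + v(π) for all v ∈ V.

Multiply both sides by a test function v and integrate from 0 to π:
  ∫_0^π −u''(x) v(x) dx = ∫_0^π f(x) v(x) dx.
Integrate the LHS by parts once:
  ∫_0^π −u'' v dx = −[u'(x) v(x)]_0^π + ∫_0^π u'(x) v'(x) dx.
Thus ∫_0^π u'(x) v'(x) dx = ∫_0^π f(x) v(x) dx + [u'(x) v(x)]_0^π.
Choose V so that boundary terms are either known or forced to vanish.
Mixed BC: u(0) = 0 (Dirichlet) and u'(π) = 1 (Neumann). Define V = {v ∈ H^1(0, π) : v(0) = 0}. Then [u' v]_0^π = u'(π)·v(π) − u'(0)·0 = v(π).
Weak formulation: find u (satisfying any essential BC) such that ∫_0^π u'(x) v'(x) dx = ∫_0^π f v dx + v(π) for all v ∈ V (Dirichlet at 0 absorbed into V; Neumann datum at x = π contributes the boundary term).
Substituting f(x) = 5*sin(5*x), the right-hand side is ∫_0^π (5*sin(5*x)) v dx + v(π).


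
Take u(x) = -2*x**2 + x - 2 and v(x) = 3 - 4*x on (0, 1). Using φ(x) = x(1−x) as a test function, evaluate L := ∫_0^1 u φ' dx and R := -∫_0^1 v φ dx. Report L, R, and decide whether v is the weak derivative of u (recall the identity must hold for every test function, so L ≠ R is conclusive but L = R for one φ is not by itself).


LHS = 1/6, RHS = -1/6. No, v is not the weak derivative of u.

u(x) = -2*x**2 + x - 2, classical derivative u'(x) = 1 - 4*x.
φ(x) = x(1−x), so φ'(x) = 1 - 2*x.
Note φ(0) = φ(1) = 0, so the boundary term u·φ vanishes.
LHS = ∫_0^1 u(x) φ'(x) dx = ∫_0^1 (4*x^3 - 4*x^2 + 5*x - 2) dx. Term by term:
  ∫_0^1 4*x^3 dx = 1;  ∫_0^1 -4*x^2 dx = -4/3;  ∫_0^1 5*x dx = 5/2;
  ∫_0^1 -2 dx = -2.
Sum: 1 − 4/3 + 5/2 − 2 = 1/6.
So LHS = 1/6.
∫_0^1 v(x) φ(x) dx = ∫_0^1 (4*x^3 - 7*x^2 + 3*x) dx. Term by term:
  ∫_0^1 4*x^3 dx = 1;  ∫_0^1 -7*x^2 dx = -7/3;  ∫_0^1 3*x dx = 3/2.
Sum: 1 − 7/3 + 3/2 = 1/6.
So RHS = -∫_0^1 v(x) φ(x) dx = -1/6.
LHS − RHS = 1/3 ≠ 0, so the identity fails.
(For a valid weak derivative the identity must hold for EVERY test function, in particular this one. The failure shows v is NOT the weak derivative of u.)
Correct weak derivative would be u'(x) = 1 - 4*x.


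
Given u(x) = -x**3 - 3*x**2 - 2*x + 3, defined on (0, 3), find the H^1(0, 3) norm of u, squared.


||u||_{H^1}^2 = 235209/70

The H^1 norm (squared) on an interval (0, L) is
  ||u||_{H^1}^2 = ∫_0^L u(x)^2 dx + ∫_0^L u'(x)^2 dx.
Compute u'(x) = -3*x**2 - 6*x - 2.
Then u(x)^2 = x**6 + 6*x**5 + 13*x**4 + 6*x**3 - 14*x**2 - 12*x + 9 and u'(x)^2 = 9*x**4 + 36*x**3 + 48*x**2 + 24*x + 4.
Integrate each monomial from 0 to 3 using ∫_0^3 c·x^n dx = c·3^(n+1)/(n+1):
  ∫_0^3 u(x)^2 dx = ∫_0^3 (x^6 + 6*x^5 + 13*x^4 + 6*x^3 - 14*x^2 - 12*x + 9) dx. Term by term:
    ∫_0^3 x^6 dx = 2187/7;  ∫_0^3 6*x^5 dx = 729;  ∫_0^3 13*x^4 dx = 3159/5;
    ∫_0^3 6*x^3 dx = 243/2;  ∫_0^3 -14*x^2 dx = -126;  ∫_0^3 -12*x dx = -54;
    ∫_0^3 9 dx = 27.
  Sum: 2187/7 + 729 + 3159/5 + 243/2 − 126 − 54 + 27 = 114921/70.
  ∫_0^3 u'(x)^2 dx = ∫_0^3 (9*x^4 + 36*x^3 + 48*x^2 + 24*x + 4) dx. Term by term:
    ∫_0^3 9*x^4 dx = 2187/5;  ∫_0^3 36*x^3 dx = 729;  ∫_0^3 48*x^2 dx = 432;
    ∫_0^3 24*x dx = 108;  ∫_0^3 4 dx = 12.
  Sum: 2187/5 + 729 + 432 + 108 + 12 = 8592/5.
Adding: ||u||_{H^1}^2 = 114921/70 + 8592/5 = 235209/70.


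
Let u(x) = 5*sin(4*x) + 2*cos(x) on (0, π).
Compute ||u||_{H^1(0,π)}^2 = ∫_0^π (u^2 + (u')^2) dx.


||u||_{H^1(0,π)}^2 = 64/3 + 433*π/2

u'(x) = -2*sin(x) + 20*cos(4*x).
Expand u² and (u')² and integrate term by term on (0, π), using: for integers n ≥ 1, ∫_0^π sin²(nx) dx = ∫_0^π cos²(nx) dx = π/2; for n ≠ n', ∫_0^π sin(nx)sin(n'x) dx = ∫_0^π cos(nx)cos(n'x) dx = 0; and by product-to-sum, ∫_0^π sin(nx)cos(n'x) dx = ½∫_0^π [sin((n+n')x) + sin((n−n')x)] dx, which is 0 when n+n' is even and 2n/(n²−n'²) when n+n' is odd (it need not vanish on (0, π)).
  u² squared terms: (2)²·∫cos(x)² dx = 4·π/2 = 2*π;  (5)²·∫sin(4x)² dx = 25·π/2 = 25*π/2.
  u² cross terms: 2·(2)·(5)·∫cos(x)·sin(4x) dx = 20·(8/15) = 32/3.
  So ∫_0^π u² dx = 2*π + 25*π/2 + 32/3 = 32/3 + 29*π/2.
  (u')² squared terms: (-2)²·∫sin(x)² dx = 4·π/2 = 2*π;  (20)²·∫cos(4x)² dx = 400·π/2 = 200*π.
  (u')² cross terms: 2·(-2)·(20)·∫sin(x)·cos(4x) dx = -80·(-2/15) = 32/3.
  So ∫_0^π (u')² dx = 2*π + 200*π + 32/3 = 32/3 + 202*π.
||u||_{H^1}^2 = (32/3 + 29*π/2) + (32/3 + 202*π) = 64/3 + 433*π/2.


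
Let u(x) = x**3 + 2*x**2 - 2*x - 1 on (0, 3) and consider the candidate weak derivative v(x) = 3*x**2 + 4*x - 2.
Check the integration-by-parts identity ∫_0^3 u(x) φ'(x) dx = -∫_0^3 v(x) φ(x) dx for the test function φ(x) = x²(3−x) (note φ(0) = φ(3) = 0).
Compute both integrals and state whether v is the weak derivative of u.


LHS = -108, RHS = -108. Yes, v = u' weakly.

u(x) = x**3 + 2*x**2 - 2*x - 1, classical derivative u'(x) = 3*x**2 + 4*x - 2.
φ(x) = x²(3−x), so φ'(x) = 3*x*(2 - x).
Note φ(0) = φ(3) = 0, so the boundary term u·φ vanishes.
LHS = ∫_0^3 u(x) φ'(x) dx = ∫_0^3 (-3*x^5 + 18*x^3 - 9*x^2 - 6*x) dx. Term by term:
  ∫_0^3 -3*x^5 dx = -729/2;  ∫_0^3 18*x^3 dx = 729/2;  ∫_0^3 -9*x^2 dx = -81;
  ∫_0^3 -6*x dx = -27.
Sum: -729/2 + 729/2 − 81 − 27 = -108.
So LHS = -108.
∫_0^3 v(x) φ(x) dx = ∫_0^3 (-3*x^5 + 5*x^4 + 14*x^3 - 6*x^2) dx. Term by term:
  ∫_0^3 -3*x^5 dx = -729/2;  ∫_0^3 5*x^4 dx = 243;  ∫_0^3 14*x^3 dx = 567/2;
  ∫_0^3 -6*x^2 dx = -54.
Sum: -729/2 + 243 + 567/2 − 54 = 108.
So RHS = -∫_0^3 v(x) φ(x) dx = -108.
LHS = RHS, so the identity holds for this test φ.
Moreover u is smooth here and v(x) = u'(x) = 3*x**2 + 4*x - 2 pointwise, so the identity holds for every test function. Hence v is the weak derivative of u.


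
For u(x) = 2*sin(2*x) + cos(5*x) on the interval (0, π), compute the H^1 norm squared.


||u||_{H^1(0,π)}^2 = -416/21 + 23*π

u'(x) = -5*sin(5*x) + 4*cos(2*x).
Expand u² and (u')² and integrate term by term on (0, π), using: for integers n ≥ 1, ∫_0^π sin²(nx) dx = ∫_0^π cos²(nx) dx = π/2; for n ≠ n', ∫_0^π sin(nx)sin(n'x) dx = ∫_0^π cos(nx)cos(n'x) dx = 0; and by product-to-sum, ∫_0^π sin(nx)cos(n'x) dx = ½∫_0^π [sin((n+n')x) + sin((n−n')x)] dx, which is 0 when n+n' is even and 2n/(n²−n'²) when n+n' is odd (it need not vanish on (0, π)).
  u² squared terms: (2)²·∫sin(2x)² dx = 4·π/2 = 2*π;  (1)²·∫cos(5x)² dx = 1·π/2 = π/2.
  u² cross terms: 2·(2)·(1)·∫sin(2x)·cos(5x) dx = 4·(-4/21) = -16/21.
  So ∫_0^π u² dx = 2*π + π/2 − 16/21 = -16/21 + 5*π/2.
  (u')² squared terms: (-5)²·∫sin(5x)² dx = 25·π/2 = 25*π/2;  (4)²·∫cos(2x)² dx = 16·π/2 = 8*π.
  (u')² cross terms: 2·(-5)·(4)·∫sin(5x)·cos(2x) dx = -40·(10/21) = -400/21.
  So ∫_0^π (u')² dx = 25*π/2 + 8*π − 400/21 = -400/21 + 41*π/2.
||u||_{H^1}^2 = (-16/21 + 5*π/2) + (-400/21 + 41*π/2) = -416/21 + 23*π.


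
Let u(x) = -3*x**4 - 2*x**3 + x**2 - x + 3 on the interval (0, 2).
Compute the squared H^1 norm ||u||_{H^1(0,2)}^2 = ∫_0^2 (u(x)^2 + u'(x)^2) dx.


||u||_{H^1}^2 = 102800/21

The H^1 norm (squared) on an interval (0, L) is
  ||u||_{H^1}^2 = ∫_0^L u(x)^2 dx + ∫_0^L u'(x)^2 dx.
Compute u'(x) = -12*x**3 - 6*x**2 + 2*x - 1.
Then u(x)^2 = 9*x**8 + 12*x**7 - 2*x**6 + 2*x**5 - 13*x**4 - 14*x**3 + 7*x**2 - 6*x + 9 and u'(x)^2 = 144*x**6 + 144*x**5 - 12*x**4 + 16*x**2 - 4*x + 1.
Integrate each monomial from 0 to 2 using ∫_0^2 c·x^n dx = c·2^(n+1)/(n+1):
  ∫_0^2 u(x)^2 dx = ∫_0^2 (9*x^8 + 12*x^7 - 2*x^6 + 2*x^5 - 13*x^4 - 14*x^3 + 7*x^2 - 6*x + 9) dx. Term by term:
    ∫_0^2 9*x^8 dx = 512;  ∫_0^2 12*x^7 dx = 384;  ∫_0^2 -2*x^6 dx = -256/7;
    ∫_0^2 2*x^5 dx = 64/3;  ∫_0^2 -13*x^4 dx = -416/5;  ∫_0^2 -14*x^3 dx = -56;
    ∫_0^2 7*x^2 dx = 56/3;  ∫_0^2 -6*x dx = -12;  ∫_0^2 9 dx = 18.
  Sum: 512 + 384 − 256/7 + 64/3 − 416/5 − 56 + 56/3 − 12 + 18 = 26818/35.
  ∫_0^2 u'(x)^2 dx = ∫_0^2 (144*x^6 + 144*x^5 - 12*x^4 + 16*x^2 - 4*x + 1) dx. Term by term:
    ∫_0^2 144*x^6 dx = 18432/7;  ∫_0^2 144*x^5 dx = 1536;  ∫_0^2 -12*x^4 dx = -384/5;
    ∫_0^2 16*x^2 dx = 128/3;  ∫_0^2 -4*x dx = -8;  ∫_0^2 1 dx = 2.
  Sum: 18432/7 + 1536 − 384/5 + 128/3 − 8 + 2 = 433546/105.
Adding: ||u||_{H^1}^2 = 26818/35 + 433546/105 = 102800/21.
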